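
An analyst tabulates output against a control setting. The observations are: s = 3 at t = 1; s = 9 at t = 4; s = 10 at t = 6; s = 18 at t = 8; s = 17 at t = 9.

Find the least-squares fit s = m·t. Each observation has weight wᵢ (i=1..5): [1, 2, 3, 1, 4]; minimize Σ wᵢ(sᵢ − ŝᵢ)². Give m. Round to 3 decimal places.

Setting ∂/∂m … = 0 gives: 529·m = 1011.
(Σwᵢ·t·t = 529, Σwᵢ·t·s = 1011.)
Hence m = 1011 / 529 ≈ 1.91115.

m = 1.911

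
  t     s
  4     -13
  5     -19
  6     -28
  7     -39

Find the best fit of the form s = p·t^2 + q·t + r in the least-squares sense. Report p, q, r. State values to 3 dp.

The normal equations are: 4578·p + 748·q + 126·r = -3602;  748·p + 126·q + 22·r = -588;  126·p + 22·q + 4·r = -99.
(Σt^2·t^2 = 4578, Σt^2·t = 748, Σt^2 = 126, Σt·t = 126, Σt = 22, Σ1 = 4, Σt^2·s = -3602, Σt·s = -588, Σs = -99.)
Solving the 3×3 system (Gaussian elimination) gives p = -5/4, q = 101/20, r = -263/20.

p = -1.250, q = 5.050, r = -13.150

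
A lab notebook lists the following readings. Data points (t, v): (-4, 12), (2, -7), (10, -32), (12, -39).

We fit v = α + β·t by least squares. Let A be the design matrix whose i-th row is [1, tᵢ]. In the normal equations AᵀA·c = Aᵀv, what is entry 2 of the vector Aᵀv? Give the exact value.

-850

Entry 2 ↔ basis t, so (Aᵀv)_{2} = Σᵢ (t)·vᵢ = (-4)·(12) + (2)·(-7) + (10)·(-32) + (12)·(-39) = -850.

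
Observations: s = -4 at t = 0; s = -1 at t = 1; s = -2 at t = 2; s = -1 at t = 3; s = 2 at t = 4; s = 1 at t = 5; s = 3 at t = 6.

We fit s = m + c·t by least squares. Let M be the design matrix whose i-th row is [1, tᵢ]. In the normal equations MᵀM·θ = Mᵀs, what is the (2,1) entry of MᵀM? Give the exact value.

Row 2 ↔ basis t, column 1 ↔ basis 1, so (MᵀM)_{2,1} = Σᵢ t = (0)·(1) + (1)·(1) + (2)·(1) + (3)·(1) + (4)·(1) + (5)·(1) + (6)·(1) = 21.

21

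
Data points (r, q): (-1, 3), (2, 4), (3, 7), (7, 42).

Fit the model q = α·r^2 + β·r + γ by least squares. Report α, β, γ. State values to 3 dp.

Entries of XᵀX: Σr^2·r^2 = 2499, Σr^2·r = 377, Σr^2 = 63, Σr·r = 63, Σr = 11, Σ1 = 4.
For Xᵀq: Σr^2·q = 2140, Σr·q = 320, Σq = 56.
Normal equations: [[2499, 377, 63]; [377, 63, 11]; [63, 11, 4]]·[α, β, γ]ᵀ = [2140, 320, 56]ᵀ.
Inverting the 3×3 Gram matrix, [α, β, γ]ᵀ = [7377/7832, -6197/7832, 59/44]ᵀ.

α = 0.942, β = -0.791, γ = 1.341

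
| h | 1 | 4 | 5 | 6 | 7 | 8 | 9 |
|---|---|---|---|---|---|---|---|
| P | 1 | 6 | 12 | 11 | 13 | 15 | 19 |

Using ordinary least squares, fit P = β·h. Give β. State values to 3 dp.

β = 1.960

Setting ∂/∂β … = 0 gives: 272·β = 533.
(Σh·h = 272, Σh·P = 533.)
Hence β = 533 / 272 ≈ 1.95956.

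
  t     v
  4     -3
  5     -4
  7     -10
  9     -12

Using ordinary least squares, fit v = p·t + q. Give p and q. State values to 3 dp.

Setting ∂/∂p … = 0 gives: 171·p + 25·q = -210;  25·p + 4·q = -29.
det = 171·4 − 25² = 59.
p = ((-210)·4 − 25·(-29))/59 = -115/59; q = (171·(-29) − 25·(-210))/59 = 291/59.

p = -1.949, q = 4.932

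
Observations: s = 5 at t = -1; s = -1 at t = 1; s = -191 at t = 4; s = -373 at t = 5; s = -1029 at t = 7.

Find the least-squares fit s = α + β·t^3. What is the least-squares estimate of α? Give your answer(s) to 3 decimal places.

α = 1.968

Compute the Gram sums: Σ1 = 5, Σt^3 = 532, Σt^3·t^3 = 137372.
And Σs = -1589, Σt^3·s = -411802.
Normal equations: [[5, 532]; [532, 137372]]·[α, β]ᵀ = [-1589, -411802]ᵀ.
Determinant 5·137372 − 532² = 403836.
α = ((-1589)·137372 − 532·(-411802))/403836 = 66213/33653; β = (5·(-411802) − 532·(-1589))/403836 = -202277/67306.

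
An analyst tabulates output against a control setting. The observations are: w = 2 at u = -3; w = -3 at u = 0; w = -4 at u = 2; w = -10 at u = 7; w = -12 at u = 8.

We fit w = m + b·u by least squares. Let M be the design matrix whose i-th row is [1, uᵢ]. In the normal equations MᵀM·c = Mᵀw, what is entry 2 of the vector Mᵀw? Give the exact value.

-180

Entry 2 ↔ basis u, so (Mᵀw)_{2} = Σᵢ (u)·wᵢ = (-3)·(2) + (0)·(-3) + (2)·(-4) + (7)·(-10) + (8)·(-12) = -180.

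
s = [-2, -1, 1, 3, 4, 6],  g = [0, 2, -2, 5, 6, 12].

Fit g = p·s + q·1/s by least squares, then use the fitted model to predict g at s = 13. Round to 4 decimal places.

ĝ = 25.5414

From the data, Σs·s = 67, Σs·1/s = 6, Σ1/s·1/s = 353/144.
Moment sums: Σs·g = 107, Σ1/s·g = 7/6.
So MᵀM·[p, q]ᵀ = Mᵀg: [[67, 6]; [6, 353/144]]·[p, q]ᵀ = [107, 7/6]ᵀ.
Eliminating q: (353/144)·(row 1) − 6·(row 2) gives (18467/144)·p = (353/144)·107 − 6·(7/6) = 36763/144, so p = 36763/18467.
Then q = ((7/6) − 6·(36763/18467))/(353/144) = -81192/18467.
At s = 13: ĝ = (36763/18467)·(13) + (-81192/18467)·(1/13) = 6131755/240071.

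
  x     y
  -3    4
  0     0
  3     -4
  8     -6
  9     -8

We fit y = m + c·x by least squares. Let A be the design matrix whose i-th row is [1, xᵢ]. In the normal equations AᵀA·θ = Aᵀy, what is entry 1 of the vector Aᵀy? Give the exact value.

-14

Entry 1 ↔ basis 1, so (Aᵀy)_{1} = Σᵢ yᵢ = (1)·(4) + (1)·(0) + (1)·(-4) + (1)·(-6) + (1)·(-8) = -14.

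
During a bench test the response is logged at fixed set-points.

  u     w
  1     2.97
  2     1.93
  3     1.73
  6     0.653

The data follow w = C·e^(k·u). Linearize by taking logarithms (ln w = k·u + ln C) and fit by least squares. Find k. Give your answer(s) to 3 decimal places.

k = -0.294

Let Y = ln w. Fitting Y = k·u + ln C by least squares:
AᵀA = [[50.0000, 12.0000]; [12.0000, 4]], rhs = [1.4909, 1.8680]ᵀ  (here Σu = 12.0000, Σ(u)² = 50.0000, Σln w = 1.8680, Σu·ln w = 1.4909).
Slope k = (n·Σu·ln w − Σu·Σln w)/(n·Σ(u)² − (Σu)²) = (4·1.4909 − 12.0000·1.8680)/56.0000 = -0.29380; ln C = (Σln w − k·Σu)/n = 1.34840.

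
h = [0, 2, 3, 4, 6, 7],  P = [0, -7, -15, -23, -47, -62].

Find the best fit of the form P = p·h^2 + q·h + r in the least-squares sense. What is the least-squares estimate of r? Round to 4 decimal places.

r = 0.0856

Sums needed: Σh^2·h^2 = 4050, Σh^2·h = 658, Σh^2 = 114, Σh·h = 114, Σh = 22, Σ1 = 6.
Moment sums: Σh^2·P = -5261, Σh·P = -867, ΣP = -154.
Inverting the 3×3 Gram matrix, [p, q, r]ᵀ = [-791/780, -2299/1300, 167/1950]ᵀ.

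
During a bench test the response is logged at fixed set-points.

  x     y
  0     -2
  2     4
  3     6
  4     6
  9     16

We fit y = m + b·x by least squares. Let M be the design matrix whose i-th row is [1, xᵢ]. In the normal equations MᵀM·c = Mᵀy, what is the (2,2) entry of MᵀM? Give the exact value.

Row 2 ↔ basis x, column 2 ↔ basis x, so (MᵀM)_{2,2} = Σᵢ (x)·(x) = (0)·(0) + (2)·(2) + (3)·(3) + (4)·(4) + (9)·(9) = 110.

110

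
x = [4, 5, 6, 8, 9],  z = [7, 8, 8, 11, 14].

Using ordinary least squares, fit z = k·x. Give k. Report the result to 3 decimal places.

k = 1.486

The normal equations are: 222·k = 330.
Hence k = 330 / 222 ≈ 1.48649.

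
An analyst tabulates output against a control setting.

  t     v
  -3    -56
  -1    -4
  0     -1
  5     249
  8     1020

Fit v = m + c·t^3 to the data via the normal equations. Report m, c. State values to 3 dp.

From the data, Σ1 = 5, Σt^3 = 609, Σt^3·t^3 = 278499.
For Aᵀv: Σv = 1208, Σt^3·v = 554881.
det = 5·278499 − 609² = 1021614.
m = (1208·278499 − 609·554881)/1021614 = -498579/340538; c = (5·554881 − 609·1208)/1021614 = 2038733/1021614.

m = -1.464, c = 1.996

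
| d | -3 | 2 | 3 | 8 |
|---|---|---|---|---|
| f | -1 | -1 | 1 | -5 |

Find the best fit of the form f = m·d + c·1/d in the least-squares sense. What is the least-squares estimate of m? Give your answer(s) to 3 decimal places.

The normal equations are: 86·m + 4·c = -36;  4·m + (281/576)·c = -11/24.
(Σd·d = 86, Σd·1/d = 4, Σ1/d·1/d = 281/576, Σd·f = -36, Σ1/d·f = -11/24.)
Δ = 86·(281/576) − 4² = 7475/288.
m = ((-36)·(281/576) − 4·(-11/24))/(7475/288) = -906/1495; c = (86·(-11/24) − 4·(-36))/(7475/288) = 6024/1495.

m = -0.606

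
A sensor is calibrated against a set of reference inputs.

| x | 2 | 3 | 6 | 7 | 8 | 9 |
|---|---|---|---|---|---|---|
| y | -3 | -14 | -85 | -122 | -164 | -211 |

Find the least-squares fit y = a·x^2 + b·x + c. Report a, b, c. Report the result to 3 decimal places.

a = -3.038, b = 3.589, c = 2.254

With design matrix A, AᵀA = [[14451, 1835, 243]; [1835, 243, 35]; [243, 35, 6]] and Aᵀy = [-36763, -4623, -599]ᵀ.
Solving the 3×3 system (Gaussian elimination) gives a = -21397/7044, b = 8427/2348, c = 3970/1761.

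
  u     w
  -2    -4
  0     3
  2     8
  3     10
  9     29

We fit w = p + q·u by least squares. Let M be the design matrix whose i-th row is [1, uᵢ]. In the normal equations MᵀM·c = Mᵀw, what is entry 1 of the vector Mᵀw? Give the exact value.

46

Entry 1 ↔ basis 1, so (Mᵀw)_{1} = Σᵢ wᵢ = (1)·(-4) + (1)·(3) + (1)·(8) + (1)·(10) + (1)·(29) = 46.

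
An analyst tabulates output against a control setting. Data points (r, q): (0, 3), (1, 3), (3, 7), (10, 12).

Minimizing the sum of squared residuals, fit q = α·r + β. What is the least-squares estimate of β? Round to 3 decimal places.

Normal-equation sums: Σr·r = 110, Σr = 14, Σ1 = 4.
And Σr·q = 144, Σq = 25.
AᵀA·[α, β]ᵀ = Aᵀq becomes [[110, 14]; [14, 4]]·[α, β]ᵀ = [144, 25]ᵀ.
Δ = 110·4 − 14² = 244.
α = (144·4 − 14·25)/244 = 113/122; β = (110·25 − 14·144)/244 = 367/122.

β = 3.008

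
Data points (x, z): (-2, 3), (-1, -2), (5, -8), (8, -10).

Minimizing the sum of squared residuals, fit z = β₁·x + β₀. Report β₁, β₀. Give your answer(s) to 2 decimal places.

β₁ = -1.18, β₀ = -1.30

From the data, Σx·x = 94, Σx = 10, Σ1 = 4.
For Mᵀz: Σx·z = -124, Σz = -17.
So MᵀM·[β₁, β₀]ᵀ = Mᵀz: [[94, 10]; [10, 4]]·[β₁, β₀]ᵀ = [-124, -17]ᵀ.
Eliminating β₀: 4·(row 1) − 10·(row 2) gives 276·β₁ = 4·(-124) − 10·(-17) = -326, so β₁ = -163/138.
Then β₀ = ((-17) − 10·(-163/138))/4 = -179/138.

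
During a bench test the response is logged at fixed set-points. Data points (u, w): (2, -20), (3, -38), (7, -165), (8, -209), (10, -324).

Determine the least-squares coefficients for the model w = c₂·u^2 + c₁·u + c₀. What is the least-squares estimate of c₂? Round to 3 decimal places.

c₂ = -3.066

Setting ∂/∂c₂ … = 0 gives: 16594·c₂ + 1890·c₁ + 226·c₀ = -54283;  1890·c₂ + 226·c₁ + 30·c₀ = -6221;  226·c₂ + 30·c₁ + 5·c₀ = -756.
(Σu^2·u^2 = 16594, Σu^2·u = 1890, Σu^2 = 226, Σu·u = 226, Σu = 30, Σ1 = 5, Σu^2·w = -54283, Σu·w = -6221, Σw = -756.)
Inverting the 3×3 Gram matrix, [c₂, c₁, c₀]ᵀ = [-31691/10336, -10721/10336, -869/136]ᵀ.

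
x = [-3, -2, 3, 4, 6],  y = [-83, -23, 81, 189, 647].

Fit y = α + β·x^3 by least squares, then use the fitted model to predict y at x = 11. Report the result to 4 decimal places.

ŷ = 3988.9343

The normal equations are: 5·α + 272·β = 811;  272·α + 52274·β = 156460.
Determinant 5·52274 − 272² = 187386.
α = (811·52274 − 272·156460)/187386 = -27151/31231; β = (5·156460 − 272·811)/187386 = 93618/31231.
At x = 11: ŷ = (-27151/31231)·(1) + (93618/31231)·(1331) = 124578407/31231.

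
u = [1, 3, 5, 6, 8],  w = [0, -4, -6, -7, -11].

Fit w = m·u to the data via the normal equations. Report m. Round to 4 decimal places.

m = -1.2741

Forming AᵀA = [[135]] and Aᵀw = [-172]ᵀ gives AᵀA·[m]ᵀ = Aᵀw.
m = (-172)/135 = -1.27407.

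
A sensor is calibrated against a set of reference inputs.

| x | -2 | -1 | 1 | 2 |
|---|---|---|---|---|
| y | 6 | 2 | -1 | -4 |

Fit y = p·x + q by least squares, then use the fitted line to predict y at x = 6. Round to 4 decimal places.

ŷ = -13.0500

With design matrix A, AᵀA = [[10, 0]; [0, 4]] and Aᵀy = [-23, 3]ᵀ.
Eliminating q: 4·(row 1) − 0·(row 2) gives 40·p = 4·(-23) − 0·3 = -92, so p = -23/10.
Then q = (3 − 0·(-23/10))/4 = 3/4.
At x = 6: ŷ = (-23/10)·(6) + (3/4)·(1) = -261/20.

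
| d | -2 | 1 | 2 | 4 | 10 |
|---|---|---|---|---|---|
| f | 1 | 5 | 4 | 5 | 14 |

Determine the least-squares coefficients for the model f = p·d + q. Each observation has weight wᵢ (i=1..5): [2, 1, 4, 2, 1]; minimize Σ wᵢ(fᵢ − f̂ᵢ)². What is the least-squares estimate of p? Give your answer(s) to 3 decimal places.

Forming AᵀWA = [[157, 23]; [23, 10]] and AᵀWf = [213, 47]ᵀ gives AᵀWA·[p, q]ᵀ = AᵀWf.
Eliminating q: 10·(row 1) − 23·(row 2) gives 1041·p = 10·213 − 23·47 = 1049, so p = 1049/1041.
Then q = (47 − 23·(1049/1041))/10 = 2480/1041.

p = 1.008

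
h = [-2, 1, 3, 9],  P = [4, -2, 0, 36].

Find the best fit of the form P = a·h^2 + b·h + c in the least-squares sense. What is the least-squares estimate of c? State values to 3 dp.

c = -1.269

The normal equations are: 6659·a + 749·b + 95·c = 2930;  749·a + 95·b + 11·c = 314;  95·a + 11·b + 4·c = 38.
Row-reducing yields a = 3233/5242, b = -7393/5242, c = -3327/2621.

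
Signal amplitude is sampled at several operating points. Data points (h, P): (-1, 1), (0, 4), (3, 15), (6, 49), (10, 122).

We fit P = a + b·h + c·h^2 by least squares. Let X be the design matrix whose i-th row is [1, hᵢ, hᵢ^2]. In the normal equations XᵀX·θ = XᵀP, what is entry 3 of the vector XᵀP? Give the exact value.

Entry 3 ↔ basis h^2, so (XᵀP)_{3} = Σᵢ (h^2)·Pᵢ = (1)·(1) + (0)·(4) + (9)·(15) + (36)·(49) + (100)·(122) = 14100.

14100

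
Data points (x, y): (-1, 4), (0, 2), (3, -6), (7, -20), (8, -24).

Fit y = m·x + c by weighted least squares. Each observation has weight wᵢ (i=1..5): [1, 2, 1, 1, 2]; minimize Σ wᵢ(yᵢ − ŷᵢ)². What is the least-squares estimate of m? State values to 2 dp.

Normal-equation sums: Σwᵢ·x·x = 187, Σwᵢ·x = 25, Σwᵢ·1 = 7.
For AᵀWy: Σwᵢ·x·y = -546, Σwᵢ·y = -66.
Normal equations: [[187, 25]; [25, 7]]·[m, c]ᵀ = [-546, -66]ᵀ.
det = 187·7 − 25² = 684.
m = ((-546)·7 − 25·(-66))/684 = -181/57; c = (187·(-66) − 25·(-546))/684 = 109/57.

m = -3.18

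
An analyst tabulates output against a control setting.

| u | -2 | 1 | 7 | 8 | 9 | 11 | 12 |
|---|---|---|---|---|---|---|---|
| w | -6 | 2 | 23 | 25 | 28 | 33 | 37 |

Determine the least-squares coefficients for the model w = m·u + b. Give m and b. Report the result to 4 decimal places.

Forming MᵀM = [[464, 46]; [46, 7]] and Mᵀw = [1434, 142]ᵀ gives MᵀM·[m, b]ᵀ = Mᵀw.
Determinant 464·7 − 46² = 1132.
m = (1434·7 − 46·142)/1132 = 1753/566; b = (464·142 − 46·1434)/1132 = -19/283.

m = 3.0972, b = -0.0671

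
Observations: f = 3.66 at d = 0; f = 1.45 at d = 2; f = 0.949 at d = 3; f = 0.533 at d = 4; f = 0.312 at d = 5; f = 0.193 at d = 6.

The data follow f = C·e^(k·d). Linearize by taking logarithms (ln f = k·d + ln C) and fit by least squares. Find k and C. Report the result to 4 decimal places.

Linearized form: ln f = k·d + ln C. From the 6 transformed points,
AᵀA = [[90.0000, 20.0000]; [20.0000, 6]], rhs = [-17.6250, -1.8224]ᵀ  (here Σd = 20.0000, Σ(d)² = 90.0000, Σln f = -1.8224, Σd·ln f = -17.6250).
Slope k = (n·Σd·ln f − Σd·Σln f)/(n·Σ(d)² − (Σd)²) = (6·-17.6250 − 20.0000·-1.8224)/140.0000 = -0.49502; ln C = (Σln f − k·Σd)/n = 1.34633, so C = exp(1.34633) = 3.84331.

k = -0.4950, C = 3.8433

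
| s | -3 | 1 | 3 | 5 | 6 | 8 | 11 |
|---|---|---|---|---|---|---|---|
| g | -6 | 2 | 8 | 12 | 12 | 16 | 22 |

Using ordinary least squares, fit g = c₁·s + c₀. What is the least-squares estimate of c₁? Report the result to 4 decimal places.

With design matrix M, MᵀM = [[265, 31]; [31, 7]] and Mᵀg = [546, 66]ᵀ.
Eliminating c₀: 7·(row 1) − 31·(row 2) gives 894·c₁ = 7·546 − 31·66 = 1776, so c₁ = 296/149.
Then c₀ = (66 − 31·(296/149))/7 = 94/149.

c₁ = 1.9866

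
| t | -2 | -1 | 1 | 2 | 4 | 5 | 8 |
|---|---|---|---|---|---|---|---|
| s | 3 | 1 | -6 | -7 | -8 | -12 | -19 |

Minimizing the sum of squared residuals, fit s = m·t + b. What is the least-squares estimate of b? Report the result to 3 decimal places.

With design matrix M, MᵀM = [[115, 17]; [17, 7]] and Mᵀs = [-271, -48]ᵀ.
Eliminating b: 7·(row 1) − 17·(row 2) gives 516·m = 7·(-271) − 17·(-48) = -1081, so m = -1081/516.
Then b = ((-48) − 17·(-1081/516))/7 = -913/516.

b = -1.769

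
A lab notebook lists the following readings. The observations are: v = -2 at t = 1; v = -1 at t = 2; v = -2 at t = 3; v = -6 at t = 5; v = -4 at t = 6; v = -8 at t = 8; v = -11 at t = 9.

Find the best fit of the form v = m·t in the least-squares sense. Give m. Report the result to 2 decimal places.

Compute the Gram sums: Σt·t = 220.
And Σt·v = -227.
Hence m = -227 / 220 ≈ -1.03182.

m = -1.03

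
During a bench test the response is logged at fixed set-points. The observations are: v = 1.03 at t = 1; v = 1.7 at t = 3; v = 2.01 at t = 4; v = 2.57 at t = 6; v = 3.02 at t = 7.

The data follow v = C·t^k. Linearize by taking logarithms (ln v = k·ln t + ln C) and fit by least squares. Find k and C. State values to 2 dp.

Taking logs, ln v = k·ln t + ln C, so regress ln v on ln t.
XᵀX = [[10.1257, 6.2226]; [6.2226, 5]], rhs = [5.3928, 3.3075]ᵀ  (here Σln t = 6.2226, Σ(ln t)² = 10.1257, Σln v = 3.3075, Σln t·ln v = 5.3928).
Solving (det = 11.9082): k = 0.53599, ln C = -0.00556, so C = exp(-0.00556) = 0.99446.

k = 0.54, C = 0.99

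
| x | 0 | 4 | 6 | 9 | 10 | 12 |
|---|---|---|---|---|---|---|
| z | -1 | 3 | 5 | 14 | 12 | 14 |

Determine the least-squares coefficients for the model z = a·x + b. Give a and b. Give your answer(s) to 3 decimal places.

a = 1.392, b = -1.682

Compute the Gram sums: Σx·x = 377, Σx = 41, Σ1 = 6.
Right-hand side: Σx·z = 456, Σz = 47.
AᵀA·[a, b]ᵀ = Aᵀz becomes [[377, 41]; [41, 6]]·[a, b]ᵀ = [456, 47]ᵀ.
Determinant 377·6 − 41² = 581.
a = (456·6 − 41·47)/581 = 809/581; b = (377·47 − 41·456)/581 = -977/581.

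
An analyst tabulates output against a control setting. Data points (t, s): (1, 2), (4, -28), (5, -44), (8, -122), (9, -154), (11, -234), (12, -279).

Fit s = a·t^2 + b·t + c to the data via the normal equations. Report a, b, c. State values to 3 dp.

Normal-equation sums: Σt^2·t^2 = 46916, Σt^2·t = 4490, Σt^2 = 452, Σt·t = 452, Σt = 50, Σ1 = 7.
Moment sums: Σt^2·s = -90318, Σt·s = -8614, Σs = -859.
Solving the 3×3 system (Gaussian elimination) gives a = -314474/158529, b = 40127/158529, c = 188547/52843.

a = -1.984, b = 0.253, c = 3.568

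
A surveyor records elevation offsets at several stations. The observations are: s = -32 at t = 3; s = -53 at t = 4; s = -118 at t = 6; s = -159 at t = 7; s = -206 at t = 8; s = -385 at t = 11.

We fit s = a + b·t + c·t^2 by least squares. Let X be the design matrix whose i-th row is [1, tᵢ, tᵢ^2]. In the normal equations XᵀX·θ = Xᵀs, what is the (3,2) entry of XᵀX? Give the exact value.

2493

Row 3 ↔ basis t^2, column 2 ↔ basis t, so (XᵀX)_{3,2} = Σᵢ (t^2)·(t) = (9)·(3) + (16)·(4) + (36)·(6) + (49)·(7) + (64)·(8) + (121)·(11) = 2493.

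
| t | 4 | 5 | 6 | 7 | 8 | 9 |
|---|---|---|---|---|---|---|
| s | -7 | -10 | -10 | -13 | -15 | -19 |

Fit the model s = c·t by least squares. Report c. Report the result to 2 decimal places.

c = -1.92

MᵀM·[c]ᵀ = Mᵀs reads: 271·c = -520.
(Σt·t = 271, Σt·s = -520.)
c = (-520)/271 = -1.91882.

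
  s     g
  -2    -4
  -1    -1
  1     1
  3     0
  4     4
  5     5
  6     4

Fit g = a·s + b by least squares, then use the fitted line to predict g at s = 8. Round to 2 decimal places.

MᵀM·[a, b]ᵀ = Mᵀg reads: 92·a + 16·b = 75;  16·a + 7·b = 9.
det = 92·7 − 16² = 388.
a = (75·7 − 16·9)/388 = 381/388; b = (92·9 − 16·75)/388 = -93/97.
At s = 8: ĝ = (381/388)·(8) + (-93/97)·(1) = 669/97.

ĝ = 6.90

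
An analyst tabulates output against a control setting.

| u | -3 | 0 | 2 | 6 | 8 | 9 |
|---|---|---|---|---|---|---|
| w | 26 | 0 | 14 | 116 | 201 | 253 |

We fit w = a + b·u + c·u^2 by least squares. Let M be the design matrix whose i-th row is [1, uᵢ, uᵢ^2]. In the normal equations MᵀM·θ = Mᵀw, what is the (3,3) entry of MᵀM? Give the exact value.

Row 3 ↔ basis u^2, column 3 ↔ basis u^2, so (MᵀM)_{3,3} = Σᵢ (u^2)·(u^2) = (9)·(9) + (0)·(0) + (4)·(4) + (36)·(36) + (64)·(64) + (81)·(81) = 12050.

12050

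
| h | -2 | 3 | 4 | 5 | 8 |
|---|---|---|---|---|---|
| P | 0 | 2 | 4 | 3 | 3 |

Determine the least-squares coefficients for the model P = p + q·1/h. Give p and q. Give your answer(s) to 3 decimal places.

XᵀX·[p, q]ᵀ = XᵀP reads: 5·p + (49/120)·q = 12;  (49/120)·p + (6901/14400)·q = 317/120.
Eliminating q: (6901/14400)·(row 1) − (49/120)·(row 2) gives (4013/1800)·p = (6901/14400)·12 − (49/120)·(317/120) = 67279/14400, so p = 67279/32104.
Then q = ((317/120) − (49/120)·(67279/32104))/(6901/14400) = 14955/4013.

p = 2.096, q = 3.727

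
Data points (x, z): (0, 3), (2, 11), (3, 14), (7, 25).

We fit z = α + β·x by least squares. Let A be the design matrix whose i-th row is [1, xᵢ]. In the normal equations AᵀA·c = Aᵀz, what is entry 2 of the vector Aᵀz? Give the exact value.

239

Entry 2 ↔ basis x, so (Aᵀz)_{2} = Σᵢ (x)·zᵢ = (0)·(3) + (2)·(11) + (3)·(14) + (7)·(25) = 239.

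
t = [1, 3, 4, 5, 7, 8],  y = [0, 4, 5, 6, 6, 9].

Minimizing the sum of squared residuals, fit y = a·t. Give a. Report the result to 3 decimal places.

The normal system AᵀA·[a]ᵀ = Aᵀy is [[164]]·[a]ᵀ = [176]ᵀ.
Hence a = 176 / 164 ≈ 1.07317.

a = 1.073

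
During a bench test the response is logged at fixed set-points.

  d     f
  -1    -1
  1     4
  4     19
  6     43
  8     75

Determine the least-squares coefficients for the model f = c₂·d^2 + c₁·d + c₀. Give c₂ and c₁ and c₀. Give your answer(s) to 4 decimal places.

The normal equations are: 5650·c₂ + 792·c₁ + 118·c₀ = 6655;  792·c₂ + 118·c₁ + 18·c₀ = 939;  118·c₂ + 18·c₁ + 5·c₀ = 140.
Row-reducing yields c₂ = 46353/43982, c₁ = 39687/43982, c₀ = -2654/21991.

c₂ = 1.0539, c₁ = 0.9023, c₀ = -0.1207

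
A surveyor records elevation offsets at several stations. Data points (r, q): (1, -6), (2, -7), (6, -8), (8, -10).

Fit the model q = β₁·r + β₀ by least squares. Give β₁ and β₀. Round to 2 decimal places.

With design matrix A, AᵀA = [[105, 17]; [17, 4]] and Aᵀq = [-148, -31]ᵀ.
Δ = 105·4 − 17² = 131.
β₁ = ((-148)·4 − 17·(-31))/131 = -65/131; β₀ = (105·(-31) − 17·(-148))/131 = -739/131.

β₁ = -0.50, β₀ = -5.64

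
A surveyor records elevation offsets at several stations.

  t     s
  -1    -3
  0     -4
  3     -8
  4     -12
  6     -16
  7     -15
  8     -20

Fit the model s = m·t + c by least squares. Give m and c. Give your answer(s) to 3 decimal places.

m = -1.823, c = -4.113

Forming MᵀM = [[175, 27]; [27, 7]] and Mᵀs = [-430, -78]ᵀ gives MᵀM·[m, c]ᵀ = Mᵀs.
det = 175·7 − 27² = 496.
m = ((-430)·7 − 27·(-78))/496 = -113/62; c = (175·(-78) − 27·(-430))/496 = -255/62.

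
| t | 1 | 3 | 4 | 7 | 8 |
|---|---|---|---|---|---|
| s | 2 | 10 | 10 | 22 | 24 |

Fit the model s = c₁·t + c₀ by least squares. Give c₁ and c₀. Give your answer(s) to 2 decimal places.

With design matrix X, XᵀX = [[139, 23]; [23, 5]] and Xᵀs = [418, 68]ᵀ.
Determinant 139·5 − 23² = 166.
c₁ = (418·5 − 23·68)/166 = 263/83; c₀ = (139·68 − 23·418)/166 = -81/83.

c₁ = 3.17, c₀ = -0.98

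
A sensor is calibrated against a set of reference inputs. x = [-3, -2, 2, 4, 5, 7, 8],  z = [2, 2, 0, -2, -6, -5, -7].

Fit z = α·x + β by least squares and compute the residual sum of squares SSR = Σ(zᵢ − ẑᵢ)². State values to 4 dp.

Setting ∂/∂α … = 0 gives: 171·α + 21·β = -139;  21·α + 7·β = -16.
(Σx·x = 171, Σx = 21, Σ1 = 7, Σx·z = -139, Σz = -16.)
Eliminating β: 7·(row 1) − 21·(row 2) gives 756·α = 7·(-139) − 21·(-16) = -637, so α = -91/108.
Then β = ((-16) − 21·(-91/108))/7 = 61/252.
Residuals: -97/126, 55/756, 1091/756, 853/756, -767/378, 124/189, -379/756; SSR = 6617/756.

SSR = 8.7526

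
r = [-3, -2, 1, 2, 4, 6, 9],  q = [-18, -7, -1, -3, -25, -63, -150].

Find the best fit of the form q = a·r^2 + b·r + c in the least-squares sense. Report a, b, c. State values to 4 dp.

a = -1.9750, b = 0.8988, c = 2.2786

From the data, Σr^2·r^2 = 8227, Σr^2·r = 983, Σr^2 = 151, Σr·r = 151, Σr = 17, Σ1 = 7.
Right-hand side: Σr^2·q = -15021, Σr·q = -1767, Σq = -267.
So AᵀA·[a, b, c]ᵀ = Aᵀq: [[8227, 983, 151]; [983, 151, 17]; [151, 17, 7]]·[a, b, c]ᵀ = [-15021, -1767, -267]ᵀ.
Inverting the 3×3 Gram matrix, [a, b, c]ᵀ = [-63535/32169, 28915/32169, 73301/32169]ᵀ.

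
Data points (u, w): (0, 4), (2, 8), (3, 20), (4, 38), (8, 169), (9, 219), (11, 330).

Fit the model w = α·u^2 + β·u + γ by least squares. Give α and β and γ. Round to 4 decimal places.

Compute the Gram sums: Σu^2·u^2 = 25651, Σu^2·u = 2671, Σu^2 = 295, Σu·u = 295, Σu = 37, Σ1 = 7.
Right-hand side: Σu^2·w = 69305, Σu·w = 7181, Σw = 788.
Inverting the 3×3 Gram matrix, [α, β, γ]ᵀ = [91873/30498, -102173/30498, 50735/15249]ᵀ.

α = 3.0124, β = -3.3502, γ = 3.3271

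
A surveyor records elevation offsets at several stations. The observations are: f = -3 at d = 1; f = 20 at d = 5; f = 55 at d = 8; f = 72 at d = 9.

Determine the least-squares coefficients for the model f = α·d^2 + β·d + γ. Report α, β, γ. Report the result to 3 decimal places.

MᵀM·[α, β, γ]ᵀ = Mᵀf reads: 11283·α + 1367·β + 171·γ = 9849;  1367·α + 171·β + 23·γ = 1185;  171·α + 23·β + 4·γ = 144.
(Σd^2·d^2 = 11283, Σd^2·d = 1367, Σd^2 = 171, Σd·d = 171, Σd = 23, Σ1 = 4, Σd^2·f = 9849, Σd·f = 1185, Σf = 144.)
Inverting the 3×3 Gram matrix, [α, β, γ]ᵀ = [1221/1336, 1083/6680, -3342/835]ᵀ.

α = 0.914, β = 0.162, γ = -4.002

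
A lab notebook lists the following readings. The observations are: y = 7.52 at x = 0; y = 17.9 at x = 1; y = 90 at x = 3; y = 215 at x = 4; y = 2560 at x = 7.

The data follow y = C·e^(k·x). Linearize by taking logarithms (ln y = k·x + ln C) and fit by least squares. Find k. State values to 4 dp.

Let Y = ln y. Fitting Y = k·x + ln C by least squares:
Σx = 15.0000, Σ(x)² = 75.0000, Σln y = 22.6206, Σx·ln y = 92.8011.
Equations: 75.0000·k + 15.0000·ln C = 92.8011;  15.0000·k + 5·ln C = 22.6206.
Solving (det = 150.0000): k = 0.83131, ln C = 2.03018.

k = 0.8313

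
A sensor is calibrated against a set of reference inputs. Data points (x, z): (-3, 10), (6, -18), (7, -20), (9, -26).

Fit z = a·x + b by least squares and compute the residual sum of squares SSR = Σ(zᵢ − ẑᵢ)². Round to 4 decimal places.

SSR = 0.7316

Sums needed: Σx·x = 175, Σx = 19, Σ1 = 4.
And Σx·z = -512, Σz = -54.
Normal equations: [[175, 19]; [19, 4]]·[a, b]ᵀ = [-512, -54]ᵀ.
det = 175·4 − 19² = 339.
a = ((-512)·4 − 19·(-54))/339 = -1022/339; b = (175·(-54) − 19·(-512))/339 = 278/339.
Residuals: 46/339, -248/339, 32/113, 106/339; SSR = 248/339.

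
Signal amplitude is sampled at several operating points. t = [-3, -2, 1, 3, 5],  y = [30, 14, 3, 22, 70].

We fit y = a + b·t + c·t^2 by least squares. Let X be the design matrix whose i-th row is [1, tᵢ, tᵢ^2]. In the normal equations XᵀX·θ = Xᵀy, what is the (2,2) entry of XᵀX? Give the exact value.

Row 2 ↔ basis t, column 2 ↔ basis t, so (XᵀX)_{2,2} = Σᵢ (t)·(t) = (-3)·(-3) + (-2)·(-2) + (1)·(1) + (3)·(3) + (5)·(5) = 48.

48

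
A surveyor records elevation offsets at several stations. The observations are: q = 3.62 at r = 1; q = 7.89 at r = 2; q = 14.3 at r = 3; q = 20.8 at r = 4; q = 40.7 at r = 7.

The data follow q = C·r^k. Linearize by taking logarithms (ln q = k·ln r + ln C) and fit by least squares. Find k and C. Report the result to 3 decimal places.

k = 1.261, C = 3.521

With ln qᵢ as the transformed response and ln rᵢ as the regressor:
XᵀX = [[7.3958, 5.1240]; [5.1240, 5]], rhs = [15.7737, 12.7535]ᵀ  (here Σln r = 5.1240, Σ(ln r)² = 7.3958, Σln q = 12.7535, Σln r·ln q = 15.7737).
Solving (det = 10.7239): k = 1.26072, ln C = 1.25872, so C = exp(1.25872) = 3.52092.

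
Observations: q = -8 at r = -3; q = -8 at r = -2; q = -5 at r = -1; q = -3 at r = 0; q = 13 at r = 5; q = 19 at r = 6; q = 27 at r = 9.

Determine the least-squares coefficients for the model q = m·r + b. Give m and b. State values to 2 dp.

m = 3.10, b = -1.20

Setting ∂/∂m … = 0 gives: 156·m + 14·b = 467;  14·m + 7·b = 35.
(Σr·r = 156, Σr = 14, Σ1 = 7, Σr·q = 467, Σq = 35.)
Determinant 156·7 − 14² = 896.
m = (467·7 − 14·35)/896 = 397/128; b = (156·35 − 14·467)/896 = -77/64.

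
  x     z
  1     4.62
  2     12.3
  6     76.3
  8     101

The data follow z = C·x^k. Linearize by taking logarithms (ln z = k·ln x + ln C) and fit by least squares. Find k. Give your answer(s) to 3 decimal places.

Let Y = ln z. Fitting Y = k·ln x + ln C by least squares:
Σln x = 4.5643, Σ(ln x)² = 8.0149, Σln z = 12.9898, Σln x·ln z = 19.1031.
Equations: 8.0149·k + 4.5643·ln C = 19.1031;  4.5643·k + 4·ln C = 12.9898.
Solving (det = 11.2265): k = 1.52519, ln C = 1.50708.

k = 1.525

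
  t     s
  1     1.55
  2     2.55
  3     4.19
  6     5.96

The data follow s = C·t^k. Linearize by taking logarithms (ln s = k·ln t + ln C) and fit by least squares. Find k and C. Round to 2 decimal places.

With ln sᵢ as the transformed response and ln tᵢ as the regressor:
XᵀX = [[4.8978, 3.5835]; [3.5835, 4]], rhs = [5.4213, 4.5921]ᵀ  (here Σln t = 3.5835, Σ(ln t)² = 4.8978, Σln s = 4.5921, Σln t·ln s = 5.4213).
Δ = 4.8978·4 − (3.5835)² = 6.7496; k = (5.4213·4 − 3.5835·4.5921)/6.7496 = 0.77472, ln C = (4.8978·4.5921 − 3.5835·5.4213)/6.7496 = 0.45397, so C = exp(0.45397) = 1.57456.

k = 0.77, C = 1.57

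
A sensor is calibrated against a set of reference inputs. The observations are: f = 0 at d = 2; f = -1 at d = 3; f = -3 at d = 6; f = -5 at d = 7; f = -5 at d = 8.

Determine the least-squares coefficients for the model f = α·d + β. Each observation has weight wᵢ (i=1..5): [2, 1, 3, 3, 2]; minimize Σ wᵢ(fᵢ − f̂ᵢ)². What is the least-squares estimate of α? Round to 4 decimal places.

α = -0.8849

The normal equations are: 400·α + 62·β = -242;  62·α + 11·β = -35.
Determinant 400·11 − 62² = 556.
α = ((-242)·11 − 62·(-35))/556 = -123/139; β = (400·(-35) − 62·(-242))/556 = 251/139.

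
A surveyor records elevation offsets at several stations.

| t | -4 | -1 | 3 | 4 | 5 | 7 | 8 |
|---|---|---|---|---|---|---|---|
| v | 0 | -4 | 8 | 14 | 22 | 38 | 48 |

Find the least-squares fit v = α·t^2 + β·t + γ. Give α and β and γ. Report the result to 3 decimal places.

Compute the Gram sums: Σt^2·t^2 = 7716, Σt^2·t = 1006, Σt^2 = 180, Σt·t = 180, Σt = 22, Σ1 = 7.
Moment sums: Σt^2·v = 5776, Σt·v = 844, Σv = 126.
XᵀX·[α, β, γ]ᵀ = Xᵀv becomes [[7716, 1006, 180]; [1006, 180, 22]; [180, 22, 7]]·[α, β, γ]ᵀ = [5776, 844, 126]ᵀ.
Solving the 3×3 system (Gaussian elimination) gives α = 146800/259721, β = 466556/259721, γ = -566198/259721.

α = 0.565, β = 1.796, γ = -2.180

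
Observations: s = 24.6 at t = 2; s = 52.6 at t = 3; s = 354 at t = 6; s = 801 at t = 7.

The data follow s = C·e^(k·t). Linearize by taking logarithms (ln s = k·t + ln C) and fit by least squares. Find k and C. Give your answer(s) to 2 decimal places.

Let Y = ln s. Fitting Y = k·t + ln C by least squares:
Σt = 18.0000, Σ(t)² = 98.0000, Σln s = 19.7206, Σt·ln s = 100.3104.
Normal system: [[98.0000, 18.0000]; [18.0000, 4]]·[k, ln C]ᵀ = [100.3104, 19.7206]ᵀ.
Solving (det = 68.0000): k = 0.68045, ln C = 1.86813, so C = exp(1.86813) = 6.47616.

k = 0.68, C = 6.48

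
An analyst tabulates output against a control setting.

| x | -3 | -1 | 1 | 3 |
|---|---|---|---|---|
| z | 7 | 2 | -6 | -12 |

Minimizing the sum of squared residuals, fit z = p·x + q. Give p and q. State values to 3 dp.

p = -3.250, q = -2.250

With design matrix A, AᵀA = [[20, 0]; [0, 4]] and Aᵀz = [-65, -9]ᵀ.
Eliminating q: 4·(row 1) − 0·(row 2) gives 80·p = 4·(-65) − 0·(-9) = -260, so p = -13/4.
Then q = ((-9) − 0·(-13/4))/4 = -9/4.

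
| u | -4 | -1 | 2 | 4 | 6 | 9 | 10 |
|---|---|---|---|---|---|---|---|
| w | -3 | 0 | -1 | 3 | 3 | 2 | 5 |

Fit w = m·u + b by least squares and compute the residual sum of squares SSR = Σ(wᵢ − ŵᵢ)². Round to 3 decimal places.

From the data, Σu·u = 254, Σu = 26, Σ1 = 7.
And Σu·w = 108, Σw = 9.
So AᵀA·[m, b]ᵀ = Aᵀw: [[254, 26]; [26, 7]]·[m, b]ᵀ = [108, 9]ᵀ.
Δ = 254·7 − 26² = 1102.
m = (108·7 − 26·9)/1102 = 9/19; b = (254·9 − 26·108)/1102 = -9/19.
Residuals: -12/19, 18/19, -28/19, 30/19, 12/19, -34/19, 14/19; SSR = 192/19.

SSR = 10.105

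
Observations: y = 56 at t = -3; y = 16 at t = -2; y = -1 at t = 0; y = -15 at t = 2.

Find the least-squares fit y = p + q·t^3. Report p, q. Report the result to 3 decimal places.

p = 0.175, q = -2.048

Sums needed: Σ1 = 4, Σt^3 = -27, Σt^3·t^3 = 857.
For Xᵀy: Σy = 56, Σt^3·y = -1760.
Normal equations: [[4, -27]; [-27, 857]]·[p, q]ᵀ = [56, -1760]ᵀ.
Determinant 4·857 − (-27)² = 2699.
p = (56·857 − (-27)·(-1760))/2699 = 472/2699; q = (4·(-1760) − (-27)·56)/2699 = -5528/2699.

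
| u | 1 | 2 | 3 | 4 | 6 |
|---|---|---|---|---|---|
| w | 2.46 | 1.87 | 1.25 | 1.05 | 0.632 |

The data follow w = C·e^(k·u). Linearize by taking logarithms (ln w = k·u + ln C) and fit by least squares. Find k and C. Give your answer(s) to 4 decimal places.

Taking logs, ln w = k·u + ln C, so regress ln w on u.
AᵀA = [[66.0000, 16.0000]; [16.0000, 5]], rhs = [0.2634, 1.3392]ᵀ  (here Σu = 16.0000, Σ(u)² = 66.0000, Σln w = 1.3392, Σu·ln w = 0.2634).
Slope k = (n·Σu·ln w − Σu·Σln w)/(n·Σ(u)² − (Σu)²) = (5·0.2634 − 16.0000·1.3392)/74.0000 = -0.27175; ln C = (Σln w − k·Σu)/n = 1.13743, so C = exp(1.13743) = 3.11876.

k = -0.2718, C = 3.1188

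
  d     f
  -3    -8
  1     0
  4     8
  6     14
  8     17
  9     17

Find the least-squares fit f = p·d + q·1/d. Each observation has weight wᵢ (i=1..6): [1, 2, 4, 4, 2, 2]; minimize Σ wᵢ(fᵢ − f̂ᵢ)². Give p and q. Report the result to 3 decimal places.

p = 2.142, q = -1.623

MᵀWM·[p, q]ᵀ = MᵀWf reads: 509·p + 15·q = 1066;  15·p + (6553/2592)·q = 1009/36.
(Σwᵢ·d·d = 509, Σwᵢ·d·1/d = 15, Σwᵢ·1/d·1/d = 6553/2592, Σwᵢ·d·f = 1066, Σwᵢ·1/d·f = 1009/36.)
Δ = 509·(6553/2592) − 15² = 2752277/2592.
p = (1066·(6553/2592) − 15·(1009/36))/(2752277/2592) = 5895778/2752277; q = (509·(1009/36) − 15·1066)/(2752277/2592) = -4468248/2752277.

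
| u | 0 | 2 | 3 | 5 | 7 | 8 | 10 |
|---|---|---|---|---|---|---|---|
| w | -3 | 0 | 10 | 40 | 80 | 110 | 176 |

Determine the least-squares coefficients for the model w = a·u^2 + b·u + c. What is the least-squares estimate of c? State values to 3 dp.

Sums needed: Σu^2·u^2 = 17219, Σu^2·u = 2015, Σu^2 = 251, Σu·u = 251, Σu = 35, Σ1 = 7.
And Σu^2·w = 29650, Σu·w = 3430, Σw = 413.
Row-reducing yields a = 2779/1444, b = -1855/1444, c = -1294/361.

c = -3.584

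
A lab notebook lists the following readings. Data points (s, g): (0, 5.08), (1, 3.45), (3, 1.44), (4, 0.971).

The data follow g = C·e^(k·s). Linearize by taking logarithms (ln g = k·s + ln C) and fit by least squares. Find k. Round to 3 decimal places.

With ln gᵢ as the transformed response and sᵢ as the regressor:
AᵀA = [[26.0000, 8.0000]; [8.0000, 4]], rhs = [2.2146, 3.1989]ᵀ  (here Σs = 8.0000, Σ(s)² = 26.0000, Σln g = 3.1989, Σs·ln g = 2.2146).
Solving (det = 40.0000): k = -0.41832, ln C = 1.63637.

k = -0.418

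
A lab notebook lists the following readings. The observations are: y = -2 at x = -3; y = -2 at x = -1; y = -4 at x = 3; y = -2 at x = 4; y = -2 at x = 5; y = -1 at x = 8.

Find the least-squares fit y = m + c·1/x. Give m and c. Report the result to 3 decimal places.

The normal system AᵀA·[m, c]ᵀ = Aᵀy is [[6, -17/40]; [-17/40, 19301/14400]]·[m, c]ᵀ = [-13, 37/120]ᵀ.
det = 6·(19301/14400) − (-17/40)² = 7547/960.
m = ((-13)·(19301/14400) − (-17/40)·(37/120))/(7547/960) = -249026/113205; c = (6·(37/120) − (-17/40)·(-13))/(7547/960) = -3528/7547.

m = -2.200, c = -0.467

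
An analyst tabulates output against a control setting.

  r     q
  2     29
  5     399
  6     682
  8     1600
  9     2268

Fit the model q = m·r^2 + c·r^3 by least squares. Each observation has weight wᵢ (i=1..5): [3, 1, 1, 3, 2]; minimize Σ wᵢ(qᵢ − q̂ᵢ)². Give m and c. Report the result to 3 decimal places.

The normal equations are: 27379·m + 227399·c = 709491;  227399·m + 1911787·c = 5962227.
(Σwᵢ·r^2·r^2 = 27379, Σwᵢ·r^2·r^3 = 227399, Σwᵢ·r^3·r^3 = 1911787, Σwᵢ·r^2·q = 709491, Σwᵢ·r^3·q = 5962227.)
det = 27379·1911787 − 227399² = 632511072.
m = (709491·1911787 − 227399·5962227)/632511072 = 5474193/5856584; c = (27379·5962227 − 227399·709491)/632511072 = 17613603/5856584.

m = 0.935, c = 3.007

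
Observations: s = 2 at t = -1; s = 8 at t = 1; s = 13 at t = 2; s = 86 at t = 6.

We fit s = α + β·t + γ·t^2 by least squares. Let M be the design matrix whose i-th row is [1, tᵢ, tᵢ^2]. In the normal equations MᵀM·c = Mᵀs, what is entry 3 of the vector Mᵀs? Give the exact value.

3158

Entry 3 ↔ basis t^2, so (Mᵀs)_{3} = Σᵢ (t^2)·sᵢ = (1)·(2) + (1)·(8) + (4)·(13) + (36)·(86) = 3158.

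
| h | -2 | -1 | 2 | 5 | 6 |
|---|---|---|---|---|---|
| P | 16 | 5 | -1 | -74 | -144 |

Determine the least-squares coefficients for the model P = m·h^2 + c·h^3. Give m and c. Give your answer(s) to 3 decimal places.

m = 2.058, c = -1.008

With design matrix X, XᵀX = [[1954, 10900]; [10900, 62410]] and XᵀP = [-6969, -40495]ᵀ.
Eliminating c: 62410·(row 1) − 10900·(row 2) gives 3139140·m = 62410·(-6969) − 10900·(-40495) = 6460210, so m = 5717/2778.
Then c = ((-40495) − 10900·(5717/2778))/62410 = -2801/2778.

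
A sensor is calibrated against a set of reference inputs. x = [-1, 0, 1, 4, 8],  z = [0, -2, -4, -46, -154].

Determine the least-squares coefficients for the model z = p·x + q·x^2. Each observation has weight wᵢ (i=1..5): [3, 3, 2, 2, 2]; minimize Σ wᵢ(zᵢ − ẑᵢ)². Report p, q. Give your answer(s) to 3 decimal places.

p = -3.045, q = -2.031

From the data, Σwᵢ·x·x = 165, Σwᵢ·x·x^2 = 1151, Σwᵢ·x^2·x^2 = 8709.
And Σwᵢ·x·z = -2840, Σwᵢ·x^2·z = -21192.
MᵀWM·[p, q]ᵀ = MᵀWz becomes [[165, 1151]; [1151, 8709]]·[p, q]ᵀ = [-2840, -21192]ᵀ.
det = 165·8709 − 1151² = 112184.
p = ((-2840)·8709 − 1151·(-21192))/112184 = -42696/14023; q = (165·(-21192) − 1151·(-2840))/112184 = -28480/14023.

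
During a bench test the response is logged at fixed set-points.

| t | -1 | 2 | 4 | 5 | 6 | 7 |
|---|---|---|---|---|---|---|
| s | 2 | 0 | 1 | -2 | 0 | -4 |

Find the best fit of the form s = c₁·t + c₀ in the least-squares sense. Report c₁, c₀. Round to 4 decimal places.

Forming XᵀX = [[131, 23]; [23, 6]] and Xᵀs = [-36, -3]ᵀ gives XᵀX·[c₁, c₀]ᵀ = Xᵀs.
Δ = 131·6 − 23² = 257.
c₁ = ((-36)·6 − 23·(-3))/257 = -147/257; c₀ = (131·(-3) − 23·(-36))/257 = 435/257.

c₁ = -0.5720, c₀ = 1.6926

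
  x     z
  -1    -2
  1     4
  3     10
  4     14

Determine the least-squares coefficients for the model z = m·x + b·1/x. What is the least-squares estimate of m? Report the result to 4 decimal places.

Normal-equation sums: Σx·x = 27, Σx·1/x = 4, Σ1/x·1/x = 313/144.
Moment sums: Σx·z = 92, Σ1/x·z = 77/6.
Eliminating b: (313/144)·(row 1) − 4·(row 2) gives (683/16)·m = (313/144)·92 − 4·(77/6) = 5351/36, so m = 21404/6147.
Then b = ((77/6) − 4·(21404/6147))/(313/144) = -344/683.

m = 3.4820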